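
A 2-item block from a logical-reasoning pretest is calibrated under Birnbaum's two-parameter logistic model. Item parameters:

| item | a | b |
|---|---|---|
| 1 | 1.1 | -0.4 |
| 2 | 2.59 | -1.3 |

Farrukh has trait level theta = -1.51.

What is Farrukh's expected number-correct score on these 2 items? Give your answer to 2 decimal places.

0.60

P(theta) = 1 / (1 + exp(−a(theta − b)))
P_1 = 1/(1+e^{1.2210}) = 0.2278
P_2 = 1/(1+e^{0.5439}) = 0.3673
E[score] = 0.2278 + 0.3673 = 0.5950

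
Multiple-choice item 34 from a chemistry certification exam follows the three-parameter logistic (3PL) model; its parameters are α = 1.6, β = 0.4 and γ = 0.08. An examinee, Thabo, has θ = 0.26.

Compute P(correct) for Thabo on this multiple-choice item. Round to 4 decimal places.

P(θ) = γ + (1 − γ) · 1 / (1 + exp(−α(θ − β)))
Exponent: 1.6 × (0.26 − 0.4) = -0.2240
1/(1 + e^{0.2240}) = 0.4442
P = 0.08 + 0.92 × 0.4442 = 0.4887

0.4887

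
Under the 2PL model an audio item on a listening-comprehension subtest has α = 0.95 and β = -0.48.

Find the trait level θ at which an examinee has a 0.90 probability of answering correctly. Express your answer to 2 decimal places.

1.83

P(θ) = 1 / (1 + exp(−α(θ − β)))
logit = ln(0.9000/0.1000) = 2.1972
θ = β + logit/(α) = -0.48 + 2.1972/0.9500 = 1.8329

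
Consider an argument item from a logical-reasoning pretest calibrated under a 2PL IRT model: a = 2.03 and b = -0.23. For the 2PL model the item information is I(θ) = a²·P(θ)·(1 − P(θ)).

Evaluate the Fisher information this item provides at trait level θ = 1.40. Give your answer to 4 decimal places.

0.1402

P = 1/(1+e^{-3.3089}) = 0.9647
P(1−P) = 0.9647 × 0.0353 = 0.0340
I = a² × P(1−P) = 2.03² × 0.0340 = 0.14021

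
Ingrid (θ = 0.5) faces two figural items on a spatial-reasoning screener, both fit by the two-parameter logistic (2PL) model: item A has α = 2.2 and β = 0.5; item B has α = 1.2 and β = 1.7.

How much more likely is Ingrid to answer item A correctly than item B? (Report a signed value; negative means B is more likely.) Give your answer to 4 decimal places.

P(θ) = 1 / (1 + exp(−α(θ − β)))
P_A = 0.5000
P_B = 0.1915
P_A − P_B = 0.3085

0.3085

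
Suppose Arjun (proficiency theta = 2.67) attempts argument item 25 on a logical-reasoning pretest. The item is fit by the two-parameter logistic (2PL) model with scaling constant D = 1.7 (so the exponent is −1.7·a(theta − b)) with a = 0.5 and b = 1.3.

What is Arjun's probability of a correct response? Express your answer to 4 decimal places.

P(theta) = 1 / (1 + exp(−D·a(theta − b)))
Exponent: 1.7 × 0.5 × (2.67 − 1.3) = 1.1645
1/(1 + e^{-1.1645}) = 0.7621
P = 0.7621

0.7621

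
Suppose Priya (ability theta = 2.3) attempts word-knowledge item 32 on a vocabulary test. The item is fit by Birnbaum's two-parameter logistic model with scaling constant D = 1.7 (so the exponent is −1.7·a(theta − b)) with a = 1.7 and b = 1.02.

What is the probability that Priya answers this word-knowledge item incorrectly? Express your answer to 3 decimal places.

P(theta) = 1 / (1 + exp(−D·a(theta − b)))
Exponent: 1.7 × 1.7 × (2.3 − 1.02) = 3.6992
1/(1 + e^{-3.6992}) = 0.9759
P = 0.9759
P(incorrect) = 1 − 0.9759 = 0.0241

0.024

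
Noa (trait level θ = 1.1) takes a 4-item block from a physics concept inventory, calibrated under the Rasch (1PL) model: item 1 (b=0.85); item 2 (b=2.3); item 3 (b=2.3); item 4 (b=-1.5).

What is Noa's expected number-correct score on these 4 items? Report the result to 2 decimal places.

1.96

P(θ) = 1 / (1 + exp(−(θ − b)))
P_1 = 1/(1+e^{-0.2500}) = 0.5622
P_2 = 1/(1+e^{1.2000}) = 0.2315
P_3 = 1/(1+e^{1.2000}) = 0.2315
P_4 = 1/(1+e^{-2.6000}) = 0.9309
E[score] = 0.5622 + 0.2315 + 0.2315 + 0.9309 = 1.9560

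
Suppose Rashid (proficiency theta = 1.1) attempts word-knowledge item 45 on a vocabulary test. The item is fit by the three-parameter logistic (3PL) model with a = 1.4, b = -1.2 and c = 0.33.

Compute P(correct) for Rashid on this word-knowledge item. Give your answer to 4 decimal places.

0.9743

P(theta) = c + (1 − c) · 1 / (1 + exp(−a(theta − b)))
Exponent: 1.4 × (1.1 − (-1.2)) = 3.2200
1/(1 + e^{-3.2200}) = 0.9616
P = 0.33 + 0.67 × 0.9616 = 0.9743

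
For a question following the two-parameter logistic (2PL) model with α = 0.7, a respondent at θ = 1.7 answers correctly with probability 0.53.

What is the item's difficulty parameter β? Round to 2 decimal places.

P(θ) = 1 / (1 + exp(−α(θ − β)))
logit(0.53) = ln(0.53/0.47) = 0.1201
β = θ − logit/(α) = 1.7 − 0.1201/0.7000 = 1.5284

1.53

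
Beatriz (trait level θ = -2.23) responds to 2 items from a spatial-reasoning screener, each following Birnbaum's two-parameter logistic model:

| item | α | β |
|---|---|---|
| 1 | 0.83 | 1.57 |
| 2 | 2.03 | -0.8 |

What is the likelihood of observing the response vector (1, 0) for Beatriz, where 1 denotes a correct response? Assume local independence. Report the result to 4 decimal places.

P(θ) = 1 / (1 + exp(−α(θ − β)))
P_1 = 1/(1+e^{3.1540}) = 0.0409
P_2 = 1/(1+e^{2.9029}) = 0.0520
L = P_1 × (1−P_2) = 0.0409 × 0.9480 = 0.03880

0.0388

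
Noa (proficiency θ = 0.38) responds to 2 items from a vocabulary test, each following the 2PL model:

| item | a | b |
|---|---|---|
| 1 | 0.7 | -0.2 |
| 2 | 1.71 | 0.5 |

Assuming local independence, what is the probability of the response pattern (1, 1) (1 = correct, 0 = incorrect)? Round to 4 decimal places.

P(θ) = 1 / (1 + exp(−a(θ − b)))
P_1 = 1/(1+e^{-0.4060}) = 0.6001
P_2 = 1/(1+e^{0.2052}) = 0.4489
L = P_1 × P_2 = 0.6001 × 0.4489 = 0.26939

0.2694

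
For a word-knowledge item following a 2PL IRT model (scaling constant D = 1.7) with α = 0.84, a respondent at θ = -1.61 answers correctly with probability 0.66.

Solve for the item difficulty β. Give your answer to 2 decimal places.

P(θ) = 1 / (1 + exp(−D·α(θ − β)))
logit(0.66) = ln(0.66/0.34) = 0.6633
β = θ − logit/(1.7·α) = -1.61 − 0.6633/1.4280 = -2.0745

-2.07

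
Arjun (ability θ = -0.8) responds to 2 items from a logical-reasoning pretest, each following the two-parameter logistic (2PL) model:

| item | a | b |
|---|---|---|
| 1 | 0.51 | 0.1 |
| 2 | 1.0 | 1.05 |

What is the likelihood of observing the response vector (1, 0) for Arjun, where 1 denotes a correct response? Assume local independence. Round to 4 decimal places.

P(θ) = 1 / (1 + exp(−a(θ − b)))
P_1 = 1/(1+e^{0.4590}) = 0.3872
P_2 = 1/(1+e^{1.8500}) = 0.1359
L = P_1 × (1−P_2) = 0.3872 × 0.8641 = 0.33461

0.3346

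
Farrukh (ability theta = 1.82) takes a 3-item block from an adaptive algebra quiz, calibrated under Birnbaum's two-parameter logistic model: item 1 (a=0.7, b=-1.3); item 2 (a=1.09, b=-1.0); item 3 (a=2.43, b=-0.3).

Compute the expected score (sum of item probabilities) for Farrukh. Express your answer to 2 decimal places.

P(theta) = 1 / (1 + exp(−a(theta − b)))
P_1 = 1/(1+e^{-2.1840}) = 0.8988
P_2 = 1/(1+e^{-3.0738}) = 0.9558
P_3 = 1/(1+e^{-5.1516}) = 0.9942
E[score] = 0.8988 + 0.9558 + 0.9942 = 2.8488

2.85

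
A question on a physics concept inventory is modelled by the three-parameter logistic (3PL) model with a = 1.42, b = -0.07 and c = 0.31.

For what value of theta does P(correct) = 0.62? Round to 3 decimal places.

P(theta) = c + (1 − c) · 1 / (1 + exp(−a(theta − b)))
Remove guessing floor: (0.62 − 0.31)/(1 − 0.31) = 0.4493
logit = ln(0.4493/0.5507) = -0.2036
theta = b + logit/(a) = -0.07 + (-0.2036)/1.4200 = -0.2134

-0.213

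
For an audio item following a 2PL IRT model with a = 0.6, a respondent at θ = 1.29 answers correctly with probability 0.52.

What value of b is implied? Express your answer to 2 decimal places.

P(θ) = 1 / (1 + exp(−a(θ − b)))
logit(0.52) = ln(0.52/0.48) = 0.0800
b = θ − logit/(a) = 1.29 − 0.0800/0.6000 = 1.1566

1.16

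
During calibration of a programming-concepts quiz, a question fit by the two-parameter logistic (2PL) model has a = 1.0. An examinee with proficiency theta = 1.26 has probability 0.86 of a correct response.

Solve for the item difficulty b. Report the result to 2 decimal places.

P(theta) = 1 / (1 + exp(−a(theta − b)))
logit(0.86) = ln(0.86/0.14) = 1.8153
b = theta − logit/(a) = 1.26 − 1.8153/1.0000 = -0.5553

-0.56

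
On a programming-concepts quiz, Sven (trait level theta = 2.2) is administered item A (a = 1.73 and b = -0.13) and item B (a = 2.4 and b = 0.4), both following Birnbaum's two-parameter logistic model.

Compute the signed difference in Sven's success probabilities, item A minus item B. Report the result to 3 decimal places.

-0.004

P(theta) = 1 / (1 + exp(−a(theta − b)))
P_A = 0.9826
P_B = 0.9869
P_A − P_B = -0.0043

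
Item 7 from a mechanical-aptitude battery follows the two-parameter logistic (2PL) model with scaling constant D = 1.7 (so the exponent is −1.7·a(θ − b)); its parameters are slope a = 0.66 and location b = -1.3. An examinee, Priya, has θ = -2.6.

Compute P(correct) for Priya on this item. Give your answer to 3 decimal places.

P(θ) = 1 / (1 + exp(−D·a(θ − b)))
Exponent: 1.7 × 0.66 × (-2.6 − (-1.3)) = -1.4586
1/(1 + e^{1.4586}) = 0.1887
P = 0.1887

0.189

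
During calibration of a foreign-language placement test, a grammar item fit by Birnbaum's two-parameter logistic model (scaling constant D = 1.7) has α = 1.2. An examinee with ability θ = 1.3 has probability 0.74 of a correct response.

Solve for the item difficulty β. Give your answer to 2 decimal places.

P(θ) = 1 / (1 + exp(−D·α(θ − β)))
logit(0.74) = ln(0.74/0.26) = 1.0460
β = θ − logit/(1.7·α) = 1.3 − 1.0460/2.0400 = 0.7873

0.79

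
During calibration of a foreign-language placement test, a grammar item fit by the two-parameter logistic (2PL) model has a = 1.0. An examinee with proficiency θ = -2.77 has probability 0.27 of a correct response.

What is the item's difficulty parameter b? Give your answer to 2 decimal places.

-1.78

P(θ) = 1 / (1 + exp(−a(θ − b)))
logit(0.27) = ln(0.27/0.73) = -0.9946
b = θ − logit/(a) = -2.77 − (-0.9946)/1.0000 = -1.7754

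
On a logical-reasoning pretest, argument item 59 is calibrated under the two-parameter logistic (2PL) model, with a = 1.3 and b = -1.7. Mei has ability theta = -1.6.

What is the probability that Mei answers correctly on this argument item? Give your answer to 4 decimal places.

0.5325

P(theta) = 1 / (1 + exp(−a(theta − b)))
Exponent: 1.3 × (-1.6 − (-1.7)) = 0.1300
1/(1 + e^{-0.1300}) = 0.5325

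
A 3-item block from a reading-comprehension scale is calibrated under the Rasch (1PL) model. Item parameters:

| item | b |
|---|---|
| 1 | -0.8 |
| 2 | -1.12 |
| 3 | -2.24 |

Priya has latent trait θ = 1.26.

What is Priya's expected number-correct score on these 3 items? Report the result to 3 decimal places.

2.773

P(θ) = 1 / (1 + exp(−(θ − b)))
P_1 = 1/(1+e^{-2.0600}) = 0.8870
P_2 = 1/(1+e^{-2.3800}) = 0.9153
P_3 = 1/(1+e^{-3.5000}) = 0.9707
E[score] = 0.8870 + 0.9153 + 0.9707 = 2.7729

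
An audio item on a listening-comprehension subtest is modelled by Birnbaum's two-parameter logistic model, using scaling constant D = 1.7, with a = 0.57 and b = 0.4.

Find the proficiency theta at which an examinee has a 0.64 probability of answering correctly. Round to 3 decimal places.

0.994

P(theta) = 1 / (1 + exp(−D·a(theta − b)))
logit = ln(0.6400/0.3600) = 0.5754
theta = b + logit/(1.7·a) = 0.4 + 0.5754/0.9690 = 0.9938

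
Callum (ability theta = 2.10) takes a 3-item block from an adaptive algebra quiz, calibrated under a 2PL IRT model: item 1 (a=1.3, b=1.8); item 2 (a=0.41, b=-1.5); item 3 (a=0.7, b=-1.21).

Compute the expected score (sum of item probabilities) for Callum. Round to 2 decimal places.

P(theta) = 1 / (1 + exp(−a(theta − b)))
P_1 = 1/(1+e^{-0.3900}) = 0.5963
P_2 = 1/(1+e^{-1.4760}) = 0.8140
P_3 = 1/(1+e^{-2.3170}) = 0.9103
E[score] = 0.5963 + 0.8140 + 0.9103 = 2.3205

2.32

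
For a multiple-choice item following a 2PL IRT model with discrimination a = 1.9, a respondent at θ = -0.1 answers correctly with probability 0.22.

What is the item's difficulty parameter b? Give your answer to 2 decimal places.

0.57

P(θ) = 1 / (1 + exp(−a(θ − b)))
logit(0.22) = ln(0.22/0.78) = -1.2657
b = θ − logit/(a) = -0.1 − (-1.2657)/1.9000 = 0.5661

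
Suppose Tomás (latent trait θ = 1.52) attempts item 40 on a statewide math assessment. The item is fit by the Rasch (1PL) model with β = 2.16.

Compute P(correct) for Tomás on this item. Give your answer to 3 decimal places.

0.345

P(θ) = 1 / (1 + exp(−(θ − β)))
Exponent: (1.52 − 2.16) = -0.6400
1/(1 + e^{0.6400}) = 0.3452
P = 0.3452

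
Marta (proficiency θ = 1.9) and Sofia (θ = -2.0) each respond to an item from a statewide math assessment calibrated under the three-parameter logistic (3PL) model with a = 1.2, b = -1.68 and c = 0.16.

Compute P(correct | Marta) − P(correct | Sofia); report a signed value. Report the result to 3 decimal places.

P(θ) = c + (1 − c) · 1 / (1 + exp(−a(θ − b)))
P(Marta) = 0.9887  [exponent 4.2960]
P(Sofia) = 0.5003  [exponent -0.3840]
Difference = 0.9887 − 0.5003 = 0.4884

0.488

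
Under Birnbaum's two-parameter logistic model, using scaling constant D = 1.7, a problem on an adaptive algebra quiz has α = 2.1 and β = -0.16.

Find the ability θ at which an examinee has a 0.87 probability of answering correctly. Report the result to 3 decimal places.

P(θ) = 1 / (1 + exp(−D·α(θ − β)))
logit = ln(0.8700/0.1300) = 1.9010
θ = β + logit/(1.7·α) = -0.16 + 1.9010/3.5700 = 0.3725

0.372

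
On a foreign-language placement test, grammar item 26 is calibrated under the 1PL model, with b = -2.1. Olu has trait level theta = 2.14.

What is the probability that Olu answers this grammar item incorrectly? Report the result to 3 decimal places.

P(theta) = 1 / (1 + exp(−(theta − b)))
Exponent: (2.14 − (-2.1)) = 4.2400
1/(1 + e^{-4.2400}) = 0.9858
P = 0.9858
P(incorrect) = 1 − 0.9858 = 0.0142

0.014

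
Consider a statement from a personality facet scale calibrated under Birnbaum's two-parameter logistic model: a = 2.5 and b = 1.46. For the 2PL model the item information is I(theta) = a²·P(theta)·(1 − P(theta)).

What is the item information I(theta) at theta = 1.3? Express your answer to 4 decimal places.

P = 1/(1+e^{0.4000}) = 0.4013
P(1−P) = 0.4013 × 0.5987 = 0.2403
I = a² × P(1−P) = 2.5² × 0.2403 = 1.50163

1.5016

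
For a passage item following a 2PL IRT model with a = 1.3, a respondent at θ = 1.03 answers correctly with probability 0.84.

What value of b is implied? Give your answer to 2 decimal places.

P(θ) = 1 / (1 + exp(−a(θ − b)))
logit(0.84) = ln(0.84/0.16) = 1.6582
b = θ − logit/(a) = 1.03 − 1.6582/1.3000 = -0.2456

-0.25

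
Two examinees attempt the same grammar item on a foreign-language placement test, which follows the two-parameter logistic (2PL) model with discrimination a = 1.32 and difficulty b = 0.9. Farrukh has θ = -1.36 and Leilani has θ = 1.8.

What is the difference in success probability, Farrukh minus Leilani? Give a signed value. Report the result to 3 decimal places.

-0.718

P(θ) = 1 / (1 + exp(−a(θ − b)))
P(Farrukh) = 0.0482  [exponent -2.9832]
P(Leilani) = 0.7664  [exponent 1.1880]
Difference = 0.0482 − 0.7664 = -0.7182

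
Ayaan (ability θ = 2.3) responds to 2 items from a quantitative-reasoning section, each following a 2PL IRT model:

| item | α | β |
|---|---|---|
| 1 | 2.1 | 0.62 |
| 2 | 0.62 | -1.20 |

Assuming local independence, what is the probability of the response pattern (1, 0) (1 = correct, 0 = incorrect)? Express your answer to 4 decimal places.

0.0996

P(θ) = 1 / (1 + exp(−α(θ − β)))
P_1 = 1/(1+e^{-3.5280}) = 0.9715
P_2 = 1/(1+e^{-2.1700}) = 0.8975
L = P_1 × (1−P_2) = 0.9715 × 0.1025 = 0.09955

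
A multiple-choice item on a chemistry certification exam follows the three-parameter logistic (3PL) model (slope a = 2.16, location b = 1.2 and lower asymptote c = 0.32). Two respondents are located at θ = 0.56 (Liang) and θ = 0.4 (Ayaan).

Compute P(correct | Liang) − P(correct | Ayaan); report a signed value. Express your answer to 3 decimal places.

P(θ) = c + (1 − c) · 1 / (1 + exp(−a(θ − b)))
P(Liang) = 0.4564  [exponent -1.3824]
P(Ayaan) = 0.4226  [exponent -1.7280]
Difference = 0.4564 − 0.4226 = 0.0339

0.034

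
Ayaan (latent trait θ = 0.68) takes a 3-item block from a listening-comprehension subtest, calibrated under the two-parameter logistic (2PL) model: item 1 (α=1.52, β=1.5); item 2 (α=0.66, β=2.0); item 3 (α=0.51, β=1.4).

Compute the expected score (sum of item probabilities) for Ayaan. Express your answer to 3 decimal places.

0.928

P(θ) = 1 / (1 + exp(−α(θ − β)))
P_1 = 1/(1+e^{1.2464}) = 0.2233
P_2 = 1/(1+e^{0.8712}) = 0.2950
P_3 = 1/(1+e^{0.3672}) = 0.4092
E[score] = 0.2233 + 0.2950 + 0.4092 = 0.9275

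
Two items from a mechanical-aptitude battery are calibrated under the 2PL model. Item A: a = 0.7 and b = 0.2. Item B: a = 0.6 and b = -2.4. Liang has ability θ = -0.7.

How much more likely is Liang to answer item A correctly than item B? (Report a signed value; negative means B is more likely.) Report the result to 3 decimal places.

-0.387

P(θ) = 1 / (1 + exp(−a(θ − b)))
P_A = 0.3475
P_B = 0.7350
P_A − P_B = -0.3875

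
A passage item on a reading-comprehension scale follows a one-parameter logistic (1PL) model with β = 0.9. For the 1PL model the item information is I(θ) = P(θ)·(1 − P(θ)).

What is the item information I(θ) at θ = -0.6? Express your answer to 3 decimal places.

P = 1/(1+e^{1.5000}) = 0.1824
P(1−P) = 0.1824 × 0.8176 = 0.1491
I = P(1−P) = 0.14915

0.149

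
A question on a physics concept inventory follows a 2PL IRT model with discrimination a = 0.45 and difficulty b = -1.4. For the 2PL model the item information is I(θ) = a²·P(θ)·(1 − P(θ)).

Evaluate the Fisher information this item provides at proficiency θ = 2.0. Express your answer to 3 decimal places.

0.030

P = 1/(1+e^{-1.5300}) = 0.8220
P(1−P) = 0.8220 × 0.1780 = 0.1463
I = a² × P(1−P) = 0.45² × 0.1463 = 0.02963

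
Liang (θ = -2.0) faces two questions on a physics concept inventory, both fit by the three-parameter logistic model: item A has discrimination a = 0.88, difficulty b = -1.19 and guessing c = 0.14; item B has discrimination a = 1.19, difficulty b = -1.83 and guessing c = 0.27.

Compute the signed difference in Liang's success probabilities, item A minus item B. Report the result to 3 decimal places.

-0.175

P(θ) = c + (1 − c) · 1 / (1 + exp(−a(θ − b)))
P_A = 0.4229
P_B = 0.5982
P_A − P_B = -0.1753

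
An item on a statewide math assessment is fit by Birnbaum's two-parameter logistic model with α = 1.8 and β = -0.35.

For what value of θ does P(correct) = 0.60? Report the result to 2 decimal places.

-0.12

P(θ) = 1 / (1 + exp(−α(θ − β)))
logit = ln(0.6000/0.4000) = 0.4055
θ = β + logit/(α) = -0.35 + 0.4055/1.8000 = -0.1247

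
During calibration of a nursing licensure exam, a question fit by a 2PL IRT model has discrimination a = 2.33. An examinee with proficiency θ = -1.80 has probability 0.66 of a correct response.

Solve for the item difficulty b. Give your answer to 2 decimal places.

-2.08

P(θ) = 1 / (1 + exp(−a(θ − b)))
logit(0.66) = ln(0.66/0.34) = 0.6633
b = θ − logit/(a) = -1.80 − 0.6633/2.3300 = -2.0847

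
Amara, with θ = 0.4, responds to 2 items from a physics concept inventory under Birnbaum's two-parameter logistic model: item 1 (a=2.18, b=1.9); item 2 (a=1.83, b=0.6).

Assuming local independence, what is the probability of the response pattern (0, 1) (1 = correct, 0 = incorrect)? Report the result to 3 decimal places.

0.395

P(θ) = 1 / (1 + exp(−a(θ − b)))
P_1 = 1/(1+e^{3.2700}) = 0.0366
P_2 = 1/(1+e^{0.3660}) = 0.4095
L = (1−P_1) × P_2 = 0.9634 × 0.4095 = 0.39451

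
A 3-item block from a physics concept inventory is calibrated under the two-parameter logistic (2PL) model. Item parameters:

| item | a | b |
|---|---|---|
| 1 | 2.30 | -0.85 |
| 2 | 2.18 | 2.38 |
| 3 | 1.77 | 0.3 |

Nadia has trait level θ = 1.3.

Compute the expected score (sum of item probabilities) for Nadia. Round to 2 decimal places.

P(θ) = 1 / (1 + exp(−a(θ − b)))
P_1 = 1/(1+e^{-4.9450}) = 0.9929
P_2 = 1/(1+e^{2.3544}) = 0.0867
P_3 = 1/(1+e^{-1.7700}) = 0.8545
E[score] = 0.9929 + 0.0867 + 0.8545 = 1.9341

1.93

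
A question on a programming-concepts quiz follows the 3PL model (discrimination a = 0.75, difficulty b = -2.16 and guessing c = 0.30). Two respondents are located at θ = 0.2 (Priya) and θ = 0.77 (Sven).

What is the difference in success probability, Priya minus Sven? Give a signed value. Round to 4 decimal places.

P(θ) = c + (1 − c) · 1 / (1 + exp(−a(θ − b)))
P(Priya) = 0.8981  [exponent 1.7700]
P(Sven) = 0.9300  [exponent 2.1975]
Difference = 0.8981 − 0.9300 = -0.0319

-0.0319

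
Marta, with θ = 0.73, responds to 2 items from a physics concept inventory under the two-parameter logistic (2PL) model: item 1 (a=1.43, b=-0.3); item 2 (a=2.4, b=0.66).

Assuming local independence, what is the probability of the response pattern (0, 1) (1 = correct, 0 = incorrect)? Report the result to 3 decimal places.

0.101

P(θ) = 1 / (1 + exp(−a(θ − b)))
P_1 = 1/(1+e^{-1.4729}) = 0.8135
P_2 = 1/(1+e^{-0.1680}) = 0.5419
L = (1−P_1) × P_2 = 0.1865 × 0.5419 = 0.10107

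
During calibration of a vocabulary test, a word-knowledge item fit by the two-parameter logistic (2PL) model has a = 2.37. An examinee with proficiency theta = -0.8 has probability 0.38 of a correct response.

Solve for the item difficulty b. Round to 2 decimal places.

-0.59

P(theta) = 1 / (1 + exp(−a(theta − b)))
logit(0.38) = ln(0.38/0.62) = -0.4895
b = theta − logit/(a) = -0.8 − (-0.4895)/2.3700 = -0.5934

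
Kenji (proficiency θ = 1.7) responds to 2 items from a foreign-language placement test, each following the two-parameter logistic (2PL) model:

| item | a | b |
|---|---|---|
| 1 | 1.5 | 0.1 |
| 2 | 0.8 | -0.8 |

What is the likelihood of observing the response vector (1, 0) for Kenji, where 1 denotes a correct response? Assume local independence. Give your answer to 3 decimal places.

0.109

P(θ) = 1 / (1 + exp(−a(θ − b)))
P_1 = 1/(1+e^{-2.4000}) = 0.9168
P_2 = 1/(1+e^{-2.0000}) = 0.8808
L = P_1 × (1−P_2) = 0.9168 × 0.1192 = 0.10929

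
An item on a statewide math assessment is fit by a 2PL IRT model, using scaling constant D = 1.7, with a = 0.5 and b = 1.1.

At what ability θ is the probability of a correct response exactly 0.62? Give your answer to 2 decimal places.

1.68

P(θ) = 1 / (1 + exp(−D·a(θ − b)))
logit = ln(0.6200/0.3800) = 0.4895
θ = b + logit/(1.7·a) = 1.1 + 0.4895/0.8500 = 1.6759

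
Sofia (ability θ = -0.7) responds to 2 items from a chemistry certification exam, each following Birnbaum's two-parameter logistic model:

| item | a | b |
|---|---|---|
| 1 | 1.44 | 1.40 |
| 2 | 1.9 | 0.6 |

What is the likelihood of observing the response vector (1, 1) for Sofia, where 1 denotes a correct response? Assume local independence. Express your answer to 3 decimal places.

P(θ) = 1 / (1 + exp(−a(θ − b)))
P_1 = 1/(1+e^{3.0240}) = 0.0464
P_2 = 1/(1+e^{2.4700}) = 0.0780
L = P_1 × P_2 = 0.0464 × 0.0780 = 0.00362

0.004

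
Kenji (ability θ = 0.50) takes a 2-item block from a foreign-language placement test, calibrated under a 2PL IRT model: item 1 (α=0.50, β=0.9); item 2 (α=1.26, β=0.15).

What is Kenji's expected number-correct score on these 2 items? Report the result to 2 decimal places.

1.06

P(θ) = 1 / (1 + exp(−α(θ − β)))
P_1 = 1/(1+e^{0.2000}) = 0.4502
P_2 = 1/(1+e^{-0.4410}) = 0.6085
E[score] = 0.4502 + 0.6085 = 1.0587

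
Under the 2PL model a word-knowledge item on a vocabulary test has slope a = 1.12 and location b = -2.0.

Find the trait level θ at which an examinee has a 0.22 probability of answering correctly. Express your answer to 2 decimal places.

-3.13

P(θ) = 1 / (1 + exp(−a(θ − b)))
logit = ln(0.2200/0.7800) = -1.2657
θ = b + logit/(a) = -2.0 + (-1.2657)/1.1200 = -3.1301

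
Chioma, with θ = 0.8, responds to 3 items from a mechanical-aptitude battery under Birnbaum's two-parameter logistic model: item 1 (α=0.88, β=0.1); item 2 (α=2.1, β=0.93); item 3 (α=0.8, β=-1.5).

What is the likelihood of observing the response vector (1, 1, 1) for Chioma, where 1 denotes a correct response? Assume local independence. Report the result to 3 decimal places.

P(θ) = 1 / (1 + exp(−α(θ − β)))
P_1 = 1/(1+e^{-0.6160}) = 0.6493
P_2 = 1/(1+e^{0.2730}) = 0.4322
P_3 = 1/(1+e^{-1.8400}) = 0.8629
L = P_1 × P_2 × P_3 = 0.6493 × 0.4322 × 0.8629 = 0.24215

0.242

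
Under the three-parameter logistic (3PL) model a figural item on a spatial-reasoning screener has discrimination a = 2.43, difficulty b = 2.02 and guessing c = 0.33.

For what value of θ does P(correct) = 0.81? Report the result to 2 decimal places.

2.40

P(θ) = c + (1 − c) · 1 / (1 + exp(−a(θ − b)))
Remove guessing floor: (0.81 − 0.33)/(1 − 0.33) = 0.7164
logit = ln(0.7164/0.2836) = 0.9268
θ = b + logit/(a) = 2.02 + 0.9268/2.4300 = 2.4014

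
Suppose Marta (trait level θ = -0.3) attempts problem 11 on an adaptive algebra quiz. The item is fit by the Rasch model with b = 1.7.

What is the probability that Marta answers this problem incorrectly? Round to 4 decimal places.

0.8808

P(θ) = 1 / (1 + exp(−(θ − b)))
Exponent: (-0.3 − 1.7) = -2.0000
1/(1 + e^{2.0000}) = 0.1192
P = 0.1192
P(incorrect) = 1 − 0.1192 = 0.8808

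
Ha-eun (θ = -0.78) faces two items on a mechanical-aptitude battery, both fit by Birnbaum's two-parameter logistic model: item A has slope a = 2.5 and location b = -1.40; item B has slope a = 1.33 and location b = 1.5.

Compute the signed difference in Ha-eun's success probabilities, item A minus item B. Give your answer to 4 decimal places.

0.7789

P(θ) = 1 / (1 + exp(−a(θ − b)))
P_A = 0.8249
P_B = 0.0460
P_A − P_B = 0.7789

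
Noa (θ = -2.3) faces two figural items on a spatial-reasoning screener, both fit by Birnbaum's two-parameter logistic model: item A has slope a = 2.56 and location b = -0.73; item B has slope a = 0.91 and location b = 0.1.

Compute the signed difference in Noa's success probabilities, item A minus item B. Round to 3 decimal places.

-0.084

P(θ) = 1 / (1 + exp(−a(θ − b)))
P_A = 0.0177
P_B = 0.1012
P_A − P_B = -0.0835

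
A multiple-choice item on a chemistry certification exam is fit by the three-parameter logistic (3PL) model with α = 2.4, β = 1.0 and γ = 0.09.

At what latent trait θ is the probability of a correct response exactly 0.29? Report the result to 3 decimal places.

0.472

P(θ) = γ + (1 − γ) · 1 / (1 + exp(−α(θ − β)))
Remove guessing floor: (0.29 − 0.09)/(1 − 0.09) = 0.2198
logit = ln(0.2198/0.7802) = -1.2669
θ = β + logit/(α) = 1.0 + (-1.2669)/2.4000 = 0.4721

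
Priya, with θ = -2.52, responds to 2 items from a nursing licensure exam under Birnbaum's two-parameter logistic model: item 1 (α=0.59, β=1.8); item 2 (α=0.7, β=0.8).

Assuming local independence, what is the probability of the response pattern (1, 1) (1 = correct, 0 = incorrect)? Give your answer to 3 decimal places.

0.006

P(θ) = 1 / (1 + exp(−α(θ − β)))
P_1 = 1/(1+e^{2.5488}) = 0.0725
P_2 = 1/(1+e^{2.3240}) = 0.0892
L = P_1 × P_2 = 0.0725 × 0.0892 = 0.00646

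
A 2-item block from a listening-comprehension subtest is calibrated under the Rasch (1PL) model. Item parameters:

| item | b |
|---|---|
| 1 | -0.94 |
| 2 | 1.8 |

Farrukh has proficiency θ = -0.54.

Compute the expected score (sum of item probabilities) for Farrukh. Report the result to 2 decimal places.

0.69

P(θ) = 1 / (1 + exp(−(θ − b)))
P_1 = 1/(1+e^{-0.4000}) = 0.5987
P_2 = 1/(1+e^{2.3400}) = 0.0879
E[score] = 0.5987 + 0.0879 = 0.6866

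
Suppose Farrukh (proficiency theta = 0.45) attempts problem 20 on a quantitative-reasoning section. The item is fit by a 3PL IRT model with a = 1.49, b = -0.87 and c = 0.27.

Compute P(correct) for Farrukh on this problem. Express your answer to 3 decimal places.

0.910

P(theta) = c + (1 − c) · 1 / (1 + exp(−a(theta − b)))
Exponent: 1.49 × (0.45 − (-0.87)) = 1.9668
1/(1 + e^{-1.9668}) = 0.8773
P = 0.27 + 0.73 × 0.8773 = 0.9104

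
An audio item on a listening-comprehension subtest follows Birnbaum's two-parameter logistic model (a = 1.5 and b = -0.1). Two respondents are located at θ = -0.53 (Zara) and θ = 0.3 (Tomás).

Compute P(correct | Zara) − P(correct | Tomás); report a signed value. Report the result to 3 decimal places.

-0.302

P(θ) = 1 / (1 + exp(−a(θ − b)))
P(Zara) = 0.3441  [exponent -0.6450]
P(Tomás) = 0.6457  [exponent 0.6000]
Difference = 0.3441 − 0.6457 = -0.3015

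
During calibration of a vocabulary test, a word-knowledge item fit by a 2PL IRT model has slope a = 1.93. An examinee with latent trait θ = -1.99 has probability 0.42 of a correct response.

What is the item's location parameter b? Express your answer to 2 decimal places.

-1.82

P(θ) = 1 / (1 + exp(−a(θ − b)))
logit(0.42) = ln(0.42/0.58) = -0.3228
b = θ − logit/(a) = -1.99 − (-0.3228)/1.9300 = -1.8228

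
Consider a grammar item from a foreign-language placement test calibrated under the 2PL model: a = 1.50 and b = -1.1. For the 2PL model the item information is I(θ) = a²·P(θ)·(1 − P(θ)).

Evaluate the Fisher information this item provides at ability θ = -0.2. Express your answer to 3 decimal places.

0.368

P = 1/(1+e^{-1.3500}) = 0.7941
P(1−P) = 0.7941 × 0.2059 = 0.1635
I = a² × P(1−P) = 1.50² × 0.1635 = 0.36785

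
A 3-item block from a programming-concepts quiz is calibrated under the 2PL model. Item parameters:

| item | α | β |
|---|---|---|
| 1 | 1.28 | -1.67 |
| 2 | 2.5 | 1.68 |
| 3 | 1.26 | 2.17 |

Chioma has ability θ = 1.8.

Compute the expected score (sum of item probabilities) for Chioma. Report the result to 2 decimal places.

P(θ) = 1 / (1 + exp(−α(θ − β)))
P_1 = 1/(1+e^{-4.4416}) = 0.9884
P_2 = 1/(1+e^{-0.3000}) = 0.5744
P_3 = 1/(1+e^{0.4662}) = 0.3855
E[score] = 0.9884 + 0.5744 + 0.3855 = 1.9483

1.95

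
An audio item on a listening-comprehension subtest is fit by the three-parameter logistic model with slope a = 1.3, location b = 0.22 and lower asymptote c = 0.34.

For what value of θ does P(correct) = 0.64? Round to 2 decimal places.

0.08

P(θ) = c + (1 − c) · 1 / (1 + exp(−a(θ − b)))
Remove guessing floor: (0.64 − 0.34)/(1 − 0.34) = 0.4545
logit = ln(0.4545/0.5455) = -0.1823
θ = b + logit/(a) = 0.22 + (-0.1823)/1.3000 = 0.0798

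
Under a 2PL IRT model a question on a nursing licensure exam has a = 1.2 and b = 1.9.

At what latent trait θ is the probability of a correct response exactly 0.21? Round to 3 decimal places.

0.796

P(θ) = 1 / (1 + exp(−a(θ − b)))
logit = ln(0.2100/0.7900) = -1.3249
θ = b + logit/(a) = 1.9 + (-1.3249)/1.2000 = 0.7959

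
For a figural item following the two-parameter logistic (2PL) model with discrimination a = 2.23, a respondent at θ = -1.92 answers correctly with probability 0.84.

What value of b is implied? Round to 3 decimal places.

P(θ) = 1 / (1 + exp(−a(θ − b)))
logit(0.84) = ln(0.84/0.16) = 1.6582
b = θ − logit/(a) = -1.92 − 1.6582/2.2300 = -2.6636

-2.664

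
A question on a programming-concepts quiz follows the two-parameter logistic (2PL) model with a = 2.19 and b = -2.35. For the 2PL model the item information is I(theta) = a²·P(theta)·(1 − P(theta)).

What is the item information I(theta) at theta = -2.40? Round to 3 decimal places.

1.195

P = 1/(1+e^{0.1095}) = 0.4727
P(1−P) = 0.4727 × 0.5273 = 0.2493
I = a² × P(1−P) = 2.19² × 0.2493 = 1.19544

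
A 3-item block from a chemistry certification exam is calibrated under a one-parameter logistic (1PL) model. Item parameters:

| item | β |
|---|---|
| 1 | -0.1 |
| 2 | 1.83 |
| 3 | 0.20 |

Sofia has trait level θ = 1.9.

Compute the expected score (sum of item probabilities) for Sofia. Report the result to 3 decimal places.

2.244

P(θ) = 1 / (1 + exp(−(θ − β)))
P_1 = 1/(1+e^{-2.0000}) = 0.8808
P_2 = 1/(1+e^{-0.0700}) = 0.5175
P_3 = 1/(1+e^{-1.7000}) = 0.8455
E[score] = 0.8808 + 0.5175 + 0.8455 = 2.2438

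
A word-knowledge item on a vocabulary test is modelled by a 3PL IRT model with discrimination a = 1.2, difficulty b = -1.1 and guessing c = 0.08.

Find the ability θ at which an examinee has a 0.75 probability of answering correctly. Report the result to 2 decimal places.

P(θ) = c + (1 − c) · 1 / (1 + exp(−a(θ − b)))
Remove guessing floor: (0.75 − 0.08)/(1 − 0.08) = 0.7283
logit = ln(0.7283/0.2717) = 0.9858
θ = b + logit/(a) = -1.1 + 0.9858/1.2000 = -0.2785

-0.28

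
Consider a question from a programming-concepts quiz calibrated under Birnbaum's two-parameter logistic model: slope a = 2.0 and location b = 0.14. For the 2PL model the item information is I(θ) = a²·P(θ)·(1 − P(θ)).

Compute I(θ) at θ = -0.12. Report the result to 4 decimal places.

P = 1/(1+e^{0.5200}) = 0.3729
P(1−P) = 0.3729 × 0.6271 = 0.2338
I = a² × P(1−P) = 2.0² × 0.2338 = 0.93533

0.9353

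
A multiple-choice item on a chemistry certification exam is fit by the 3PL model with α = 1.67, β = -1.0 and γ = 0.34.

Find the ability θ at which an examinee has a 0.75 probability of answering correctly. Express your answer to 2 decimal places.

P(θ) = γ + (1 − γ) · 1 / (1 + exp(−α(θ − β)))
Remove guessing floor: (0.75 − 0.34)/(1 − 0.34) = 0.6212
logit = ln(0.6212/0.3788) = 0.4947
θ = β + logit/(α) = -1.0 + 0.4947/1.6700 = -0.7038

-0.70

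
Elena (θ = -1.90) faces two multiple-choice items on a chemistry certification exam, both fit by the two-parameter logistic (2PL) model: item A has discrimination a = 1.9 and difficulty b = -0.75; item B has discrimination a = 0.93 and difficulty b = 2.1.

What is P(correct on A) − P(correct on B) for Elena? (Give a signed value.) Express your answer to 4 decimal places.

P(θ) = 1 / (1 + exp(−a(θ − b)))
P_A = 0.1011
P_B = 0.0237
P_A − P_B = 0.0774

0.0774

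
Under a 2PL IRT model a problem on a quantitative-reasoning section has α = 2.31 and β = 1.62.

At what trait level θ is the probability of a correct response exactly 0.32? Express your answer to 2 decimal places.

P(θ) = 1 / (1 + exp(−α(θ − β)))
logit = ln(0.3200/0.6800) = -0.7538
θ = β + logit/(α) = 1.62 + (-0.7538)/2.3100 = 1.2937

1.29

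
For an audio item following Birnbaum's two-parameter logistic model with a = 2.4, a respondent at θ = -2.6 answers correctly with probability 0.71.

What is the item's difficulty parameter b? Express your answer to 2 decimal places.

-2.97

P(θ) = 1 / (1 + exp(−a(θ − b)))
logit(0.71) = ln(0.71/0.29) = 0.8954
b = θ − logit/(a) = -2.6 − 0.8954/2.4000 = -2.9731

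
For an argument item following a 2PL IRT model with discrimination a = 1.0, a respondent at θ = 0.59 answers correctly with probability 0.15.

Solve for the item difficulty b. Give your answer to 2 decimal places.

2.32

P(θ) = 1 / (1 + exp(−a(θ − b)))
logit(0.15) = ln(0.15/0.85) = -1.7346
b = θ − logit/(a) = 0.59 − (-1.7346)/1.0000 = 2.3246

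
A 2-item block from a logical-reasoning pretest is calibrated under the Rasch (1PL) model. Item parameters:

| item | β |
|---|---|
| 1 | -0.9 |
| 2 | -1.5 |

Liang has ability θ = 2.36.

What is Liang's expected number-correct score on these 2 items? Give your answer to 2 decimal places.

1.94

P(θ) = 1 / (1 + exp(−(θ − β)))
P_1 = 1/(1+e^{-3.2600}) = 0.9630
P_2 = 1/(1+e^{-3.8600}) = 0.9794
E[score] = 0.9630 + 0.9794 = 1.9424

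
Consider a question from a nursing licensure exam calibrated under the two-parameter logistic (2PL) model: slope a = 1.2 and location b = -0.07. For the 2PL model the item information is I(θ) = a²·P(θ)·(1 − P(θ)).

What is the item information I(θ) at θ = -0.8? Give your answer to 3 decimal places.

0.299

P = 1/(1+e^{0.8760}) = 0.2940
P(1−P) = 0.2940 × 0.7060 = 0.2076
I = a² × P(1−P) = 1.2² × 0.2076 = 0.29890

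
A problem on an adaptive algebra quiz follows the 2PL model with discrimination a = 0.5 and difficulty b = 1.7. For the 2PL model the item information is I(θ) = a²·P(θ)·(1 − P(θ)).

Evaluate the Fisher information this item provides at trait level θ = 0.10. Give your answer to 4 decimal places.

P = 1/(1+e^{0.8000}) = 0.3100
P(1−P) = 0.3100 × 0.6900 = 0.2139
I = a² × P(1−P) = 0.5² × 0.2139 = 0.05348

0.0535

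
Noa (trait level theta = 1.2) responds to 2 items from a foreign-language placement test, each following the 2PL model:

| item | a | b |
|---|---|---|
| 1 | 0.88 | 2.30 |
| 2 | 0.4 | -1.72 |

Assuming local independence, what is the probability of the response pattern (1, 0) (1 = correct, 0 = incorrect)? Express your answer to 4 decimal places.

0.0653

P(theta) = 1 / (1 + exp(−a(theta − b)))
P_1 = 1/(1+e^{0.9680}) = 0.2753
P_2 = 1/(1+e^{-1.1680}) = 0.7628
L = P_1 × (1−P_2) = 0.2753 × 0.2372 = 0.06530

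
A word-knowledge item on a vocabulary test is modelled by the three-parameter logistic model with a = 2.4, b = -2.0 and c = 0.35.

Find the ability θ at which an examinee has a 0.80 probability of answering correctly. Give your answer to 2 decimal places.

P(θ) = c + (1 − c) · 1 / (1 + exp(−a(θ − b)))
Remove guessing floor: (0.80 − 0.35)/(1 − 0.35) = 0.6923
logit = ln(0.6923/0.3077) = 0.8109
θ = b + logit/(a) = -2.0 + 0.8109/2.4000 = -1.6621

-1.66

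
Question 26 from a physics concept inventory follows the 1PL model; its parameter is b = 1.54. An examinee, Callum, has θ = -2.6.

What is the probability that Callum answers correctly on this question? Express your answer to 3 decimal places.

P(θ) = 1 / (1 + exp(−(θ − b)))
Exponent: (-2.6 − 1.54) = -4.1400
1/(1 + e^{4.1400}) = 0.0157
P = 0.0157

0.016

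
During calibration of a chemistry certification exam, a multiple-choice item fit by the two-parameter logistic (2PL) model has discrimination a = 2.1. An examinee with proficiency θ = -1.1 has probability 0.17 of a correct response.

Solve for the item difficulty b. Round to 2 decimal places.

-0.34

P(θ) = 1 / (1 + exp(−a(θ − b)))
logit(0.17) = ln(0.17/0.83) = -1.5856
b = θ − logit/(a) = -1.1 − (-1.5856)/2.1000 = -0.3449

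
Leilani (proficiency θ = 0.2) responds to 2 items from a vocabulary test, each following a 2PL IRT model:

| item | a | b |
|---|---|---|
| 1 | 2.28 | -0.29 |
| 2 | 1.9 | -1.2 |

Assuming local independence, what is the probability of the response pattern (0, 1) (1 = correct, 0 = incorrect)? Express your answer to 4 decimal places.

0.2304

P(θ) = 1 / (1 + exp(−a(θ − b)))
P_1 = 1/(1+e^{-1.1172}) = 0.7535
P_2 = 1/(1+e^{-2.6600}) = 0.9346
L = (1−P_1) × P_2 = 0.2465 × 0.9346 = 0.23041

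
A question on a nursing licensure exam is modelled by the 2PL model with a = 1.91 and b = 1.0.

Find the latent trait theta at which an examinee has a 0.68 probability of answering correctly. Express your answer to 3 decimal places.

1.395

P(theta) = 1 / (1 + exp(−a(theta − b)))
logit = ln(0.6800/0.3200) = 0.7538
theta = b + logit/(a) = 1.0 + 0.7538/1.9100 = 1.3946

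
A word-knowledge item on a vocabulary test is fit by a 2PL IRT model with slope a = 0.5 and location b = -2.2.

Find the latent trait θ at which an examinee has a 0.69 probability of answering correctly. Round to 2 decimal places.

P(θ) = 1 / (1 + exp(−a(θ − b)))
logit = ln(0.6900/0.3100) = 0.8001
θ = b + logit/(a) = -2.2 + 0.8001/0.5000 = -0.5998

-0.60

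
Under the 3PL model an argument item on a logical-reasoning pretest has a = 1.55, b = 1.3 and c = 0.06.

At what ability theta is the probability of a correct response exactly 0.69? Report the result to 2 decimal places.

1.76

P(theta) = c + (1 − c) · 1 / (1 + exp(−a(theta − b)))
Remove guessing floor: (0.69 − 0.06)/(1 − 0.06) = 0.6702
logit = ln(0.6702/0.3298) = 0.7091
theta = b + logit/(a) = 1.3 + 0.7091/1.5500 = 1.7575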